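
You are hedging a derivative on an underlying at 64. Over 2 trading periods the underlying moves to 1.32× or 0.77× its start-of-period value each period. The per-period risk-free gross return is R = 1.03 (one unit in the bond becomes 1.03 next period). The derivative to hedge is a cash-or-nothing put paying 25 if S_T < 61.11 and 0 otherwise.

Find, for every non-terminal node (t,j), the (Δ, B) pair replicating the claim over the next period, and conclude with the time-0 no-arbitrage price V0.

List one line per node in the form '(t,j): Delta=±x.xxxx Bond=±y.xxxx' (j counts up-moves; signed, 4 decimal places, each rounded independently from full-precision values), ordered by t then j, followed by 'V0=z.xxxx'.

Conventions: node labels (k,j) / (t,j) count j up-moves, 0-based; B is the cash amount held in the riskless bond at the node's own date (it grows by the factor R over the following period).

(0,0): Delta=-0.3636 Bond=29.8203
(1,0): Delta=-0.9224 Bond=58.2524
(1,1): Delta=0.0000 Bond=0.0000
V0=6.5514

No-arbitrage ⇒ martingale measure with p* = (R−d)/(u−d) = 0.4727.
Expiry values: V(2,0)=25.0000, V(2,1)=0.0000, V(2,2)=0.0000
(1,0): S=49.2800. Δ = (V_up−V_dn)/(S_up−S_dn) = (0.0000−25.0000)/(65.0496−37.9456) = -0.9224. V = [p*·0.0000 + (1−p*)·25.0000]/1.03 = 12.7979. B = V − Δ·S = 58.2524.
(1,1): S=84.4800. Δ = (V_up−V_dn)/(S_up−S_dn) = (0.0000−0.0000)/(111.5136−65.0496) = 0.0000. V = [p*·0.0000 + (1−p*)·0.0000]/1.03 = 0.0000. B = V − Δ·S = 0.0000.
(0,0): S=64.0000. Δ = (V_up−V_dn)/(S_up−S_dn) = (0.0000−12.7979)/(84.4800−49.2800) = -0.3636. V = [p*·0.0000 + (1−p*)·12.7979]/1.03 = 6.5514. B = V − Δ·S = 29.8203.
Sanity check at the root: Δ(0,0)·S0 + B(0,0) reproduces V0 = 6.5514.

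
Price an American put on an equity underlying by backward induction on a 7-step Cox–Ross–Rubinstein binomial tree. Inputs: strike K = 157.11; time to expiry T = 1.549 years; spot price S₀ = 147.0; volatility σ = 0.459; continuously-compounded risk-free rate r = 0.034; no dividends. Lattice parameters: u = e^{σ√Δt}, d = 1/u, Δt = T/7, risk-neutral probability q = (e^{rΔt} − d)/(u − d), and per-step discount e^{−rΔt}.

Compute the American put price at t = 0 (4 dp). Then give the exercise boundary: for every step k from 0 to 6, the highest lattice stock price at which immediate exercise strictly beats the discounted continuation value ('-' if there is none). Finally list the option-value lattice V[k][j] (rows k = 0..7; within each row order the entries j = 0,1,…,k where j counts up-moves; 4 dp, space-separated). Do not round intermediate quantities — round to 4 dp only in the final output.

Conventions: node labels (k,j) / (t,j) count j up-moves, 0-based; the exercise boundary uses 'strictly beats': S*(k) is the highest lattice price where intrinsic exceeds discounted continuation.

price = 36.1823
boundary = - - - 76.9132 61.9768 76.9132 95.4494
tree:
36.1823
48.8313 22.1355
63.7572 32.3558 10.6699
80.1968 45.7735 17.3572 3.1058
95.1332 62.1579 27.5605 5.8336 0.0000
107.1691 80.1968 42.2974 10.9573 0.0000 0.0000
116.8675 95.1332 61.6606 20.5810 0.0000 0.0000 0.0000
124.6826 107.1691 80.1968 38.6572 0.0000 0.0000 0.0000 0.0000

Δt=0.22129, u=1.24100, d=0.80580, q=0.46358, disc=e^(-rΔt)=0.99250
k=7 terminal: V=max(K-S,0) → 124.6826 107.1691 80.1968 38.6572 0.0000 0.0000 0.0000 0.0000
k=6: j=0 S=40.2425 intr=116.8675 cont=115.6899 V=116.8675[EX]; j=1 S=61.9768 intr=95.1332 cont=93.9556 V=95.1332[EX]; j=2 S=95.4494 intr=61.6606 cont=60.4830 V=61.6606[EX]; j=3 S=147.0000 intr=10.1100 cont=20.5810 V=20.5810[hold]; j=4 S=226.3922 intr=0.0000 cont=0.0000 V=0.0000[hold]; j=5 S=348.6629 intr=0.0000 cont=0.0000 V=0.0000[hold]; j=6 S=536.9700 intr=0.0000 cont=0.0000 V=0.0000[hold]  S*(6)=95.4494
k=5: j=0 S=49.9409 intr=107.1691 cont=105.9914 V=107.1691[EX]; j=1 S=76.9132 intr=80.1968 cont=79.0192 V=80.1968[EX]; j=2 S=118.4528 intr=38.6572 cont=42.2974 V=42.2974[hold]; j=3 S=182.4271 intr=0.0000 cont=10.9573 V=10.9573[hold]; j=4 S=280.9530 intr=0.0000 cont=0.0000 V=0.0000[hold]; j=5 S=432.6910 intr=0.0000 cont=0.0000 V=0.0000[hold]  S*(5)=76.9132
k=4: j=0 S=61.9768 intr=95.1332 cont=93.9556 V=95.1332[EX]; j=1 S=95.4494 intr=61.6606 cont=62.1579 V=62.1579[hold]; j=2 S=147.0000 intr=10.1100 cont=27.5605 V=27.5605[hold]; j=3 S=226.3922 intr=0.0000 cont=5.8336 V=5.8336[hold]; j=4 S=348.6629 intr=0.0000 cont=0.0000 V=0.0000[hold]  S*(4)=61.9768
k=3: j=0 S=76.9132 intr=80.1968 cont=79.2480 V=80.1968[EX]; j=1 S=118.4528 intr=38.6572 cont=45.7735 V=45.7735[hold]; j=2 S=182.4271 intr=0.0000 cont=17.3572 V=17.3572[hold]; j=3 S=280.9530 intr=0.0000 cont=3.1058 V=3.1058[hold]  S*(3)=76.9132
k=2: j=0 S=95.4494 intr=61.6606 cont=63.7572 V=63.7572[hold]; j=1 S=147.0000 intr=10.1100 cont=32.3558 V=32.3558[hold]; j=2 S=226.3922 intr=0.0000 cont=10.6699 V=10.6699[hold]  S*(2)=-
k=1: j=0 S=118.4528 intr=38.6572 cont=48.8313 V=48.8313[hold]; j=1 S=182.4271 intr=0.0000 cont=22.1355 V=22.1355[hold]  S*(1)=-
k=0: j=0 S=147.0000 intr=10.1100 cont=36.1823 V=36.1823[hold]  S*(0)=-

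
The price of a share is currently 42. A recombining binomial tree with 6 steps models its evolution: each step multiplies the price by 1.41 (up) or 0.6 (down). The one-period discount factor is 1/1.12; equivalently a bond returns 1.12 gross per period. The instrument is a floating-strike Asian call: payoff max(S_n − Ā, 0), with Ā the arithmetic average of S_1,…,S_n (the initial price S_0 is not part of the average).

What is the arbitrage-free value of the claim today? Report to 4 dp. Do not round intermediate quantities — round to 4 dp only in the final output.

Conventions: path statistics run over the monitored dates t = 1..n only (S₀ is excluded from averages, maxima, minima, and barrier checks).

price = 12.8017

With p* = (R−d)/(u−d) = 0.6420, sum probability × payoff across the paths and divide by R^6.
Enumerate all 2^6 = 64 price paths (U = up ×1.41, D = down ×0.6); each path with k up-moves has probability p*^k·(1−p*)^(6−k).
DDDDDD: Ā=10.0101, payoff=0.0000, prob=0.002106
UDDDDD: Ā=23.5238, payoff=0.0000, prob=0.003776
DUDDDD: Ā=17.8538, payoff=0.0000, prob=0.003776
UUDDDD: Ā=41.9563, payoff=0.0000, prob=0.006772
DDUDDD: Ā=14.4518, payoff=0.0000, prob=0.003776
UDUDDD: Ā=33.9616, payoff=0.0000, prob=0.006772
DUUDDD: Ā=28.2916, payoff=0.0000, prob=0.006772
UUUDDD: Ā=66.4854, payoff=0.0000, prob=0.012142
DDDUDD: Ā=12.4106, payoff=0.0000, prob=0.003776
UDDUDD: Ā=29.1648, payoff=0.0000, prob=0.006772
DUDUDD: Ā=23.4948, payoff=0.0000, prob=0.006772
UUDUDD: Ā=55.2128, payoff=0.0000, prob=0.012142
DDUUDD: Ā=20.0928, payoff=0.0000, prob=0.006772
UDUUDD: Ā=47.2181, payoff=0.0000, prob=0.012142
DUUUDD: Ā=41.5481, payoff=0.0000, prob=0.012142
UUUUDD: Ā=97.6381, payoff=0.0000, prob=0.021772
DDDDUD: Ā=11.1858, payoff=0.0000, prob=0.003776
UDDDUD: Ā=26.2867, payoff=0.0000, prob=0.006772
DUDDUD: Ā=20.6167, payoff=0.0000, prob=0.006772
UUDDUD: Ā=48.4493, payoff=0.0000, prob=0.012142
DDUDUD: Ā=17.2147, payoff=0.0000, prob=0.006772
UDUDUD: Ā=40.4546, payoff=0.0000, prob=0.012142
DUUDUD: Ā=34.7846, payoff=0.0000, prob=0.012142
UUUDUD: Ā=81.7439, payoff=0.0000, prob=0.021772
DDDUUD: Ā=15.1735, payoff=0.0000, prob=0.006772
UDDUUD: Ā=35.6578, payoff=0.0000, prob=0.012142
DUDUUD: Ā=29.9878, payoff=0.0000, prob=0.012142
UUDUUD: Ā=70.4713, payoff=0.0000, prob=0.021772
DDUUUD: Ā=26.5858, payoff=0.0000, prob=0.012142
UDUUUD: Ā=62.4766, payoff=0.0000, prob=0.021772
DUUUUD: Ā=56.8066, payoff=2.9558, prob=0.021772
UUUUUD: Ā=133.4956, payoff=6.9461, prob=0.039040
DDDDDU: Ā=10.4510, payoff=0.0000, prob=0.003776
UDDDDU: Ā=24.5599, payoff=0.0000, prob=0.006772
DUDDDU: Ā=18.8899, payoff=0.0000, prob=0.006772
UUDDDU: Ā=44.3912, payoff=0.0000, prob=0.012142
DDUDDU: Ā=15.4879, payoff=0.0000, prob=0.006772
UDUDDU: Ā=36.3965, payoff=0.0000, prob=0.012142
DUUDDU: Ā=30.7265, payoff=0.0000, prob=0.012142
UUUDDU: Ā=72.2073, payoff=0.0000, prob=0.021772
DDDUDU: Ā=13.4467, payoff=0.0000, prob=0.006772
UDDUDU: Ā=31.5997, payoff=0.0000, prob=0.012142
DUDUDU: Ā=25.9297, payoff=0.0000, prob=0.012142
UUDUDU: Ā=60.9348, payoff=0.0000, prob=0.021772
DDUUDU: Ā=22.5277, payoff=2.9031, prob=0.012142
UDUUDU: Ā=52.9401, payoff=6.8224, prob=0.021772
DUUUDU: Ā=47.2701, payoff=12.4924, prob=0.021772
UUUUDU: Ā=111.0847, payoff=29.3570, prob=0.039040
DDDDUU: Ā=12.2220, payoff=0.0000, prob=0.006772
UDDDUU: Ā=28.7216, payoff=0.0000, prob=0.012142
DUDDUU: Ā=23.0516, payoff=2.3792, prob=0.012142
UUDDUU: Ā=54.1713, payoff=5.5912, prob=0.021772
DDUDUU: Ā=19.6496, payoff=5.7812, prob=0.012142
UDUDUU: Ā=46.1766, payoff=13.5859, prob=0.021772
DUUDUU: Ā=40.5066, payoff=19.2559, prob=0.021772
UUUDUU: Ā=95.1904, payoff=45.2513, prob=0.039040
DDDUUU: Ā=17.6084, payoff=7.8224, prob=0.012142
UDDUUU: Ā=41.3797, payoff=18.3827, prob=0.021772
DUDUUU: Ā=35.7097, payoff=24.0527, prob=0.021772
UUDUUU: Ā=83.9179, payoff=56.5238, prob=0.039040
DDUUUU: Ā=32.3077, payoff=27.4547, prob=0.021772
UDUUUU: Ā=75.9232, payoff=64.5185, prob=0.039040
DUUUUU: Ā=70.2532, payoff=70.1885, prob=0.039040
UUUUUU: Ā=165.0950, payoff=164.9431, prob=0.070002
Price = Σ prob·payoff / R^6 = 25.268349 / 1.973823 = 12.8017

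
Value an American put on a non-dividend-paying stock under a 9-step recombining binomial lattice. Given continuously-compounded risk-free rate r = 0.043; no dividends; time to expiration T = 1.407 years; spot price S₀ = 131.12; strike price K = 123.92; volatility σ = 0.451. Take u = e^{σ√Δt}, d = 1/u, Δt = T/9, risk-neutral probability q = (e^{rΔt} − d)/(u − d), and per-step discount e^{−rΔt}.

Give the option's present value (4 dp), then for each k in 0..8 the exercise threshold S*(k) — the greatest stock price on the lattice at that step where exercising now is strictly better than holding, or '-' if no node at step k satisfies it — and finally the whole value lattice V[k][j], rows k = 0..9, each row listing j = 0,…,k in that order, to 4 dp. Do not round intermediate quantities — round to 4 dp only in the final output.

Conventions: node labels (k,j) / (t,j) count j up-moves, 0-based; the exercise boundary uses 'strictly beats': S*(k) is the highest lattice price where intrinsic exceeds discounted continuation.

price = 20.7922
boundary = - - - - 64.2530 53.7588 64.2530 76.7958 91.7870
tree:
20.7922
28.2756 12.7952
37.4174 18.5472 6.6031
48.0350 26.1836 10.3486 2.5465
59.6670 35.8282 15.8682 4.3793 0.5516
70.1612 47.2480 23.6829 7.4340 1.0565 0.0000
78.9414 59.6670 34.1577 12.4119 2.0234 0.0000 0.0000
86.2876 70.1612 47.1242 20.2747 3.8753 0.0000 0.0000 0.0000
92.4339 78.9414 59.6670 32.1330 7.4222 0.0000 0.0000 0.0000 0.0000
97.5764 86.2876 70.1612 47.1242 14.2153 0.0000 0.0000 0.0000 0.0000 0.0000

Δt=0.15633, u=1.19521, d=0.83667, q=0.47435, disc=e^(-rΔt)=0.99330
k=9 terminal: V=max(K-S,0) → 97.5764 86.2876 70.1612 47.1242 14.2153 0.0000 0.0000 0.0000 0.0000 0.0000
k=8: j=0 S=31.4861 intr=92.4339 cont=91.6037 V=92.4339[EX]; j=1 S=44.9786 intr=78.9414 cont=78.1111 V=78.9414[EX]; j=2 S=64.2530 intr=59.6670 cont=58.8367 V=59.6670[EX]; j=3 S=91.7870 intr=32.1330 cont=31.3027 V=32.1330[EX]; j=4 S=131.1200 intr=0.0000 cont=7.4222 V=7.4222[hold]; j=5 S=187.3081 intr=0.0000 cont=0.0000 V=0.0000[hold]; j=6 S=267.5741 intr=0.0000 cont=0.0000 V=0.0000[hold]; j=7 S=382.2361 intr=0.0000 cont=0.0000 V=0.0000[hold]; j=8 S=546.0336 intr=0.0000 cont=0.0000 V=0.0000[hold]  S*(8)=91.7870
k=7: j=0 S=37.6324 intr=86.2876 cont=85.4573 V=86.2876[EX]; j=1 S=53.7588 intr=70.1612 cont=69.3309 V=70.1612[EX]; j=2 S=76.7958 intr=47.1242 cont=46.2939 V=47.1242[EX]; j=3 S=109.7047 intr=14.2153 cont=20.2747 V=20.2747[hold]; j=4 S=156.7158 intr=0.0000 cont=3.8753 V=3.8753[hold]; j=5 S=223.8723 intr=0.0000 cont=0.0000 V=0.0000[hold]; j=6 S=319.8070 intr=0.0000 cont=0.0000 V=0.0000[hold]; j=7 S=456.8520 intr=0.0000 cont=0.0000 V=0.0000[hold]  S*(7)=76.7958
k=6: j=0 S=44.9786 intr=78.9414 cont=78.1111 V=78.9414[EX]; j=1 S=64.2530 intr=59.6670 cont=58.8367 V=59.6670[EX]; j=2 S=91.7870 intr=32.1330 cont=34.1577 V=34.1577[hold]; j=3 S=131.1200 intr=0.0000 cont=12.4119 V=12.4119[hold]; j=4 S=187.3081 intr=0.0000 cont=2.0234 V=2.0234[hold]; j=5 S=267.5741 intr=0.0000 cont=0.0000 V=0.0000[hold]; j=6 S=382.2361 intr=0.0000 cont=0.0000 V=0.0000[hold]  S*(6)=64.2530
k=5: j=0 S=53.7588 intr=70.1612 cont=69.3309 V=70.1612[EX]; j=1 S=76.7958 intr=47.1242 cont=47.2480 V=47.2480[hold]; j=2 S=109.7047 intr=14.2153 cont=23.6829 V=23.6829[hold]; j=3 S=156.7158 intr=0.0000 cont=7.4340 V=7.4340[hold]; j=4 S=223.8723 intr=0.0000 cont=1.0565 V=1.0565[hold]; j=5 S=319.8070 intr=0.0000 cont=0.0000 V=0.0000[hold]  S*(5)=53.7588
k=4: j=0 S=64.2530 intr=59.6670 cont=58.8950 V=59.6670[EX]; j=1 S=91.7870 intr=32.1330 cont=35.8282 V=35.8282[hold]; j=2 S=131.1200 intr=0.0000 cont=15.8682 V=15.8682[hold]; j=3 S=187.3081 intr=0.0000 cont=4.3793 V=4.3793[hold]; j=4 S=267.5741 intr=0.0000 cont=0.5516 V=0.5516[hold]  S*(4)=64.2530
k=3: j=0 S=76.7958 intr=47.1242 cont=48.0350 V=48.0350[hold]; j=1 S=109.7047 intr=14.2153 cont=26.1836 V=26.1836[hold]; j=2 S=156.7158 intr=0.0000 cont=10.3486 V=10.3486[hold]; j=3 S=223.8723 intr=0.0000 cont=2.5465 V=2.5465[hold]  S*(3)=-
k=2: j=0 S=91.7870 intr=32.1330 cont=37.4174 V=37.4174[hold]; j=1 S=131.1200 intr=0.0000 cont=18.5472 V=18.5472[hold]; j=2 S=187.3081 intr=0.0000 cont=6.6031 V=6.6031[hold]  S*(2)=-
k=1: j=0 S=109.7047 intr=14.2153 cont=28.2756 V=28.2756[hold]; j=1 S=156.7158 intr=0.0000 cont=12.7952 V=12.7952[hold]  S*(1)=-
k=0: j=0 S=131.1200 intr=0.0000 cont=20.7922 V=20.7922[hold]  S*(0)=-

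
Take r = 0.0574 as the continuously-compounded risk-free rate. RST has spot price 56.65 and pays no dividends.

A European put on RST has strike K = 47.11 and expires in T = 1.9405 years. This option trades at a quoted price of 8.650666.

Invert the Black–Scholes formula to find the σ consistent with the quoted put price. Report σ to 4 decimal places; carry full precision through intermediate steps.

sigma = 0.5561

At σ = 0.5561 the Black–Scholes value reproduces the quote:
σ√T = 0.5561·√1.9405 = 0.774657
d₁ = (ln(S/K) + (r+σ²/2)T) / (σ√T) = (ln(56.65/47.11) + (0.0574+0.5561²/2)·1.9405) / 0.774657 = (0.184407 + 0.411432) / 0.774657 = 0.769164
d₂ = d₁ − σ√T = 0.769164 − 0.774657 = -0.005494
e^{−rT} = 0.894595
N(−d₁) = 0.220898,  N(−d₂) = 0.502192
V = K·e^{−rT}·N(−d₂) − S·N(−d₁) = 21.164540 − 12.513874 = 8.650666 (the quoted price), and the Black–Scholes price is strictly increasing in σ, so σ is unique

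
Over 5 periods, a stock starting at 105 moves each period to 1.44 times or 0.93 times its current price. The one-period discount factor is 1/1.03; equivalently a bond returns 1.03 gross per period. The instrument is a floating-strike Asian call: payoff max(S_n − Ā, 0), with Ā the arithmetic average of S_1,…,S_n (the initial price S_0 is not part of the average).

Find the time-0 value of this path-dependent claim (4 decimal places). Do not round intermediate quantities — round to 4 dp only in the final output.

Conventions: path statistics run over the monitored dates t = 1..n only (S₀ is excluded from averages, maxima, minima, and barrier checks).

Risk-neutral up-probability p* = (R−d)/(u−d) = (1.03−0.93)/(1.44−0.93) = 0.1961; the claim prices as the p*-weighted sum of path payoffs discounted by R^5.
Enumerate all 2^5 = 32 price paths (U = up ×1.44, D = down ×0.93); each path with k up-moves has probability p*^k·(1−p*)^(5−k).
DDDDD: Ā=84.9029, payoff=0.0000, prob=0.335790
UDDDD: Ā=131.4626, payoff=0.0000, prob=0.081900
DUDDD: Ā=120.7526, payoff=0.0000, prob=0.081900
UUDDD: Ā=186.9718, payoff=0.0000, prob=0.019976
DDUDD: Ā=110.7923, payoff=2.3131, prob=0.081900
UDUDD: Ā=171.5494, payoff=3.5816, prob=0.019976
DUUDD: Ā=160.8394, payoff=14.2916, prob=0.019976
UUUDD: Ā=249.0417, payoff=22.1290, prob=0.004872
DDDUD: Ā=101.5292, payoff=11.5762, prob=0.081900
UDDUD: Ā=157.2066, payoff=17.9245, prob=0.019976
DUDUD: Ā=146.4966, payoff=28.6345, prob=0.019976
UUDUD: Ā=226.8334, payoff=44.3372, prob=0.004872
DDUUD: Ā=136.5363, payoff=38.5948, prob=0.019976
UDUUD: Ā=211.4110, payoff=59.7596, prob=0.004872
DUUUD: Ā=200.7010, payoff=70.4696, prob=0.004872
UUUUD: Ā=310.7628, payoff=109.1143, prob=0.001188
DDDDU: Ā=92.9146, payoff=20.1909, prob=0.081900
UDDDU: Ā=143.8677, payoff=31.2633, prob=0.019976
DUDDU: Ā=133.1577, payoff=41.9733, prob=0.019976
UUDDU: Ā=206.1797, payoff=64.9909, prob=0.004872
DDUDU: Ā=123.1974, payoff=51.9336, prob=0.019976
UDUDU: Ā=190.7573, payoff=80.4133, prob=0.004872
DUUDU: Ā=180.0473, payoff=91.1233, prob=0.004872
UUUDU: Ā=278.7830, payoff=141.0942, prob=0.001188
DDDUU: Ā=113.9344, payoff=61.1967, prob=0.019976
UDDUU: Ā=176.4145, payoff=94.7561, prob=0.004872
DUDUU: Ā=165.7045, payoff=105.4661, prob=0.004872
UUDUU: Ā=256.5747, payoff=163.3024, prob=0.001188
DDUUU: Ā=155.7442, payoff=115.4264, prob=0.004872
UDUUU: Ā=241.1523, payoff=178.7248, prob=0.001188
DUUUU: Ā=230.4423, payoff=189.4348, prob=0.001188
UUUUU: Ā=356.8139, payoff=293.3184, prob=0.000290
Price = Σ prob·payoff / R^5 = 13.234474 / 1.159274 = 11.4162

price = 11.4162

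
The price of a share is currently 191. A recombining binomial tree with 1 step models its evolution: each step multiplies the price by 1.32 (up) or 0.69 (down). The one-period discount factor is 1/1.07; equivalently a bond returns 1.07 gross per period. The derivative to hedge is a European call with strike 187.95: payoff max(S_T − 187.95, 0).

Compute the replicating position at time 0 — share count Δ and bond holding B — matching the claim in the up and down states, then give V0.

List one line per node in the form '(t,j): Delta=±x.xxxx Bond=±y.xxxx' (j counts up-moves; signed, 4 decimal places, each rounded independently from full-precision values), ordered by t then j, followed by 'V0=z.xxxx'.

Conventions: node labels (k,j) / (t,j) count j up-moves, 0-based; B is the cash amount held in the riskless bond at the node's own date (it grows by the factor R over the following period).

(0,0): Delta=0.5333 Bond=-65.6836
V0=36.1736

Arbitrage-free pricing uses the up-move probability p* = (R−d)/(u−d) = 0.6032, discounting each step at R = 1.07.
At maturity the claim pays: V(1,0)=0.0000, V(1,1)=64.1700
(0,0): S=191.0000. Δ = (V_up−V_dn)/(S_up−S_dn) = (64.1700−0.0000)/(252.1200−131.7900) = 0.5333. V = [p*·64.1700 + (1−p*)·0.0000]/1.07 = 36.1736. B = V − Δ·S = -65.6836.
Sanity check at the root: Δ(0,0)·S0 + B(0,0) reproduces V0 = 36.1736.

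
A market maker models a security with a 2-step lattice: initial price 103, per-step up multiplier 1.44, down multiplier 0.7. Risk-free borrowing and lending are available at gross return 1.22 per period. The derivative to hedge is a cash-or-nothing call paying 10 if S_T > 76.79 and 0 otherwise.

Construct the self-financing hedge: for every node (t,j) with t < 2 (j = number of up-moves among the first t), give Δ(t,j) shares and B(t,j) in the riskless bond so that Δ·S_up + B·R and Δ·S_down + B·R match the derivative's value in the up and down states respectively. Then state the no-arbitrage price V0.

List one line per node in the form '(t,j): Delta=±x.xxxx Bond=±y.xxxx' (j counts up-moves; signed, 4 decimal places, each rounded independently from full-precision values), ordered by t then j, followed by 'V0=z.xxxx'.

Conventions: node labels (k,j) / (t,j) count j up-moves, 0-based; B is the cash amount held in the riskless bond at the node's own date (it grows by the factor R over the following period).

Since d<R<u, set p* = (R−d)/(u−d) = 0.7027; price each node as the discounted p*-expectation of its children.
Payoffs at expiry: V(2,0)=0.0000, V(2,1)=10.0000, V(2,2)=10.0000
(1,0): S=72.1000. Δ = (V_up−V_dn)/(S_up−S_dn) = (10.0000−0.0000)/(103.8240−50.4700) = 0.1874. V = [p*·10.0000 + (1−p*)·0.0000]/1.22 = 5.7599. B = V − Δ·S = -7.7537.
(1,1): S=148.3200. Δ = (V_up−V_dn)/(S_up−S_dn) = (10.0000−10.0000)/(213.5808−103.8240) = 0.0000. V = [p*·10.0000 + (1−p*)·10.0000]/1.22 = 8.1967. B = V − Δ·S = 8.1967.
(0,0): S=103.0000. Δ = (V_up−V_dn)/(S_up−S_dn) = (8.1967−5.7599)/(148.3200−72.1000) = 0.0320. V = [p*·8.1967 + (1−p*)·5.7599]/1.22 = 6.1248. B = V − Δ·S = 2.8317.
As a check, the time-0 holding Δ(0,0)·S0 + B(0,0) comes to 6.1248 — exactly V0.

(0,0): Delta=0.0320 Bond=2.8317
(1,0): Delta=0.1874 Bond=-7.7537
(1,1): Delta=0.0000 Bond=8.1967
V0=6.1248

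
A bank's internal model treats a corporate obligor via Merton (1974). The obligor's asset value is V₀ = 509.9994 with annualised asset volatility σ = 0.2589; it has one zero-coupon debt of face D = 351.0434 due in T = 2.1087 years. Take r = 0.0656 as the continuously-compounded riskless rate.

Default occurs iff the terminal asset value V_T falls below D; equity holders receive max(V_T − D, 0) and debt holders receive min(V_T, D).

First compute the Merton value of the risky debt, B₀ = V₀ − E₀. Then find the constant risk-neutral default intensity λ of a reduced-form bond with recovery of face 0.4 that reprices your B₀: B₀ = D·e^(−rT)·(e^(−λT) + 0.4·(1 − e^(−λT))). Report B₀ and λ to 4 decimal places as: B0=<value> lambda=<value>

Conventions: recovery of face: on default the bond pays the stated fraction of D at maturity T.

B0=299.8425 lambda=0.0154

Work the structural quantities from V₀ = 509.9994 against face 351.0434:
d₁ = [ln(V₀/D) + (r + σ²/2)T] / (σ√T)
   = [ln(509.9994/351.0434) + (0.0656 + 0.5·0.2589²)·2.1087] / (0.2589·√2.1087)
   = [0.373500 + 0.209003] / 0.375958 = 1.549382
d₂ = d₁ − σ√T = 1.549382 − 0.375958 = 1.173424
N(d₁) = 0.939355,  N(d₂) = 0.879687,  e^(−rT) = 0.870811
E₀ = V₀·N(d₁) − D·e^(−rT)·N(d₂)
   = 509.9994·0.939355 − 351.0434·0.870811·0.879687 = 210.156916
B₀ = V₀ − E₀ = 509.9994 − 210.156916 = 299.842484
e^(−λT) = (B₀·e^(rT)/D − 0.4)/(1 − 0.4) = (299.8425·1.148355/351.0434 − 0.4)/0.6 = 0.96810611
λ = −ln(0.96810611)/2.1087 = 0.015371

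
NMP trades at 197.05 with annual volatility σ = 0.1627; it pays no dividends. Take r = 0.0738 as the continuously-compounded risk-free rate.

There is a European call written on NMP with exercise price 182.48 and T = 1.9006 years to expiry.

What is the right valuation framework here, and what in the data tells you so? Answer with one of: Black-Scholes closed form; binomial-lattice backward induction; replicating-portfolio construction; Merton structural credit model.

framework: Black-Scholes closed form

Key observation: the strike-182.48 call on NMP is European-exercise on a continuously-modelled lognormal underlying, so its value is a single closed-form evaluation.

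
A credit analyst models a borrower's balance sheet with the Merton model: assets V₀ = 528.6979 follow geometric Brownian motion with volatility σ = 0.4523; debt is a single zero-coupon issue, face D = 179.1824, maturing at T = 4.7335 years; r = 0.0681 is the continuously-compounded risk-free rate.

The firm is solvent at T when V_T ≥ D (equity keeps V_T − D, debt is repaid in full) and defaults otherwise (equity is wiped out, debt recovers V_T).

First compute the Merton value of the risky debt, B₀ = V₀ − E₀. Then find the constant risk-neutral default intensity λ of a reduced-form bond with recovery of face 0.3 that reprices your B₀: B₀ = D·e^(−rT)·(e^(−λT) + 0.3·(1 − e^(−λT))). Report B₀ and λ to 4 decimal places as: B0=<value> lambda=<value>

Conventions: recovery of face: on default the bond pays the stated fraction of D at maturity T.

B0=121.6383 lambda=0.0199

Equity is a call on the firm's assets struck at D = 179.1824:
d₁ = [ln(V₀/D) + (r + σ²/2)T] / (σ√T)
   = [ln(528.6979/179.1824) + (0.0681 + 0.5·0.4523²)·4.7335] / (0.4523·√4.7335)
   = [1.082013 + 0.806530] / 0.984051 = 1.919151
d₂ = d₁ − σ√T = 1.919151 − 0.984051 = 0.935099
N(d₁) = 0.972517,  N(d₂) = 0.825131,  e^(−rT) = 0.724444
E₀ = V₀·N(d₁) − D·e^(−rT)·N(d₂)
   = 528.6979·0.972517 − 179.1824·0.724444·0.825131 = 407.059603
B₀ = V₀ − E₀ = 528.6979 − 407.059603 = 121.638297
e^(−λT) = (B₀·e^(rT)/D − 0.3)/(1 − 0.3) = (121.6383·1.380370/179.1824 − 0.3)/0.7 = 0.91009498
λ = −ln(0.91009498)/4.7335 = 0.019902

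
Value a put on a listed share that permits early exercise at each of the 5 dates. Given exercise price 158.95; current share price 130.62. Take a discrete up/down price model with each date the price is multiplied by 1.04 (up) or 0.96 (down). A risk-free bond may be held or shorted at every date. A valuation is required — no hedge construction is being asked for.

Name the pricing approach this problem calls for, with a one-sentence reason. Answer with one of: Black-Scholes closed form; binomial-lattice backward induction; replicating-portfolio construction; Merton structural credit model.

framework: binomial-lattice backward induction

Key observation: early exercise of the strike-158.95 put must be checked at each of the 5 dates (spot 130.62), which forces a node-by-node comparison of intrinsic and continuation value backward from expiry.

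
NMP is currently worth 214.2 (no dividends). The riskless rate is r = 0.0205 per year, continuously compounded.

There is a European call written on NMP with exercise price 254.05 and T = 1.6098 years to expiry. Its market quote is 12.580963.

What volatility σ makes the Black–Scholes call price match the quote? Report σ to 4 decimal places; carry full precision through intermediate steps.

sigma = 0.2184

At σ = 0.2184 the Black–Scholes value reproduces the quote:
σ√T = 0.2184·√1.6098 = 0.277101
d₁ = (ln(S/K) + (r+σ²/2)T) / (σ√T) = (ln(214.2/254.05) + (0.0205+0.2184²/2)·1.6098) / 0.277101 = (-0.170621 + 0.071393) / 0.277101 = -0.358091
d₂ = d₁ − σ√T = -0.358091 − 0.277101 = -0.635192
e^{−rT} = 0.967538
N(d₁) = 0.360138,  N(d₂) = 0.262652
V = S·N(d₁) − K·e^{−rT}·N(d₂) = 77.141481 − 64.560518 = 12.580963 (the observed quote) — the price is monotone increasing in volatility, hence this σ is the only solution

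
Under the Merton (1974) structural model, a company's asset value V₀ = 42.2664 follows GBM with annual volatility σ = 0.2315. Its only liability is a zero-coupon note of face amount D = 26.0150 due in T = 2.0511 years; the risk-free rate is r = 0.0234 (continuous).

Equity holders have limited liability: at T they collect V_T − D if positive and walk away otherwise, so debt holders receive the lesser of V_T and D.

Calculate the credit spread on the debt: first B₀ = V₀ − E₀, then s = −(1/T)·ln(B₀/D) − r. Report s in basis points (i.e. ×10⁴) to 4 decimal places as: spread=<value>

Equity is a call on the firm's assets struck at D = 26.0150:
d₁ = [ln(V₀/D) + (r + σ²/2)T] / (σ√T)
   = [ln(42.2664/26.0150) + (0.0234 + 0.5·0.2315²)·2.0511] / (0.2315·√2.0511)
   = [0.485319 + 0.102957] / 0.331546 = 1.774341
d₂ = d₁ − σ√T = 1.774341 − 0.331546 = 1.442794
N(d₁) = 0.961997,  N(d₂) = 0.925461,  e^(−rT) = 0.953138
E₀ = V₀·N(d₁) − D·e^(−rT)·N(d₂)
   = 42.2664·0.961997 − 26.0150·0.953138·0.925461 = 17.712517
B₀ = V₀ − E₀ = 42.2664 − 17.712517 = 24.553883
spread = −(1/T)·ln(B₀/D) − r = −(1/2.0511)·ln(24.553883/26.0150) − 0.0234 = 0.00478161
in basis points: 0.00478161 × 10⁴ = 47.8161 bp

spread=47.8161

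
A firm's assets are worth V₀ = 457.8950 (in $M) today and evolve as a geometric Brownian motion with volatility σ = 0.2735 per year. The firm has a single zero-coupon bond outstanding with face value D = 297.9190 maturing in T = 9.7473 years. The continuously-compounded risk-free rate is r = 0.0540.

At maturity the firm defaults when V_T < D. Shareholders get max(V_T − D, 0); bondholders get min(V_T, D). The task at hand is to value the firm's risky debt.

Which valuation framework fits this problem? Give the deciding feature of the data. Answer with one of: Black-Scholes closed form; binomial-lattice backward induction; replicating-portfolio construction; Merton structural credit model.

Key observation: the question is about default risk generated by asset-value dynamics against a debt face of 297.9190 — the structural framework prices exactly that.

framework: Merton structural credit model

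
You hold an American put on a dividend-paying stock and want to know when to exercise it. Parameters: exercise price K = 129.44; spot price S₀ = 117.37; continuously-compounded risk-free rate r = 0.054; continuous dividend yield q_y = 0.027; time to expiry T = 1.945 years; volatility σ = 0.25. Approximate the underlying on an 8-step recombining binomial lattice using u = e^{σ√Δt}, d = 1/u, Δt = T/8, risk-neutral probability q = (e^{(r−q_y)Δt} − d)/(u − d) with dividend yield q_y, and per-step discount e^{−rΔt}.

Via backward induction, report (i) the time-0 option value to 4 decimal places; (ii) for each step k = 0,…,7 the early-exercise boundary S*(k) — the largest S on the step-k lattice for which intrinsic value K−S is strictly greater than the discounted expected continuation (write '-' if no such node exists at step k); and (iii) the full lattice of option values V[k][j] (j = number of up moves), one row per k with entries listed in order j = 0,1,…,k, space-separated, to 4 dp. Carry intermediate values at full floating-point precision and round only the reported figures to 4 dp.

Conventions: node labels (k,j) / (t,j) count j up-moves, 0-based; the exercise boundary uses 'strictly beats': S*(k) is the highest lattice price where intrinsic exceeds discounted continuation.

Δt=0.24313  u=1.13119  d=0.88403  q=0.49587  discount=0.98696
step 8 (expiry): payoffs max(K−S,0) = 85.6600 73.4196 57.7570 37.7152 12.0700 0.0000 0.0000 0.0000 0.0000
step 7: (k=7,j=0): S=49.5235, K−S=79.9165, hold=78.5523 ⇒ V=79.9165 exercise | (k=7,j=1): S=63.3696, K−S=66.0704, hold=64.7967 ⇒ V=66.0704 exercise | (k=7,j=2): S=81.0871, K−S=48.3529, hold=47.1952 ⇒ V=48.3529 exercise | (k=7,j=3): S=103.7581, K−S=25.6819, hold=24.6725 ⇒ V=25.6819 exercise | (k=7,j=4): S=132.7676, K−S=0.0000, hold=6.0055 ⇒ V=6.0055 continue | (k=7,j=5): S=169.8880, K−S=0.0000, hold=0.0000 ⇒ V=0.0000 continue | (k=7,j=6): S=217.3867, K−S=0.0000, hold=0.0000 ⇒ V=0.0000 continue | (k=7,j=7): S=278.1655, K−S=0.0000, hold=0.0000 ⇒ V=0.0000 continue  boundary S*=103.7581
step 6: (k=6,j=0): S=56.0204, K−S=73.4196, hold=72.0979 ⇒ V=73.4196 exercise | (k=6,j=1): S=71.6830, K−S=57.7570, hold=56.5377 ⇒ V=57.7570 exercise | (k=6,j=2): S=91.7248, K−S=37.7152, hold=36.6271 ⇒ V=37.7152 exercise | (k=6,j=3): S=117.3700, K−S=12.0700, hold=15.7173 ⇒ V=15.7173 continue | (k=6,j=4): S=150.1853, K−S=0.0000, hold=2.9881 ⇒ V=2.9881 continue | (k=6,j=5): S=192.1754, K−S=0.0000, hold=0.0000 ⇒ V=0.0000 continue | (k=6,j=6): S=245.9054, K−S=0.0000, hold=0.0000 ⇒ V=0.0000 continue  boundary S*=91.7248
step 5: (k=5,j=0): S=63.3696, K−S=66.0704, hold=64.7967 ⇒ V=66.0704 exercise | (k=5,j=1): S=81.0871, K−S=48.3529, hold=47.1952 ⇒ V=48.3529 exercise | (k=5,j=2): S=103.7581, K−S=25.6819, hold=26.4575 ⇒ V=26.4575 continue | (k=5,j=3): S=132.7676, K−S=0.0000, hold=9.2826 ⇒ V=9.2826 continue | (k=5,j=4): S=169.8880, K−S=0.0000, hold=1.4867 ⇒ V=1.4867 continue | (k=5,j=5): S=217.3867, K−S=0.0000, hold=0.0000 ⇒ V=0.0000 continue  boundary S*=81.0871
step 4: (k=4,j=0): S=71.6830, K−S=57.7570, hold=56.5377 ⇒ V=57.7570 exercise | (k=4,j=1): S=91.7248, K−S=37.7152, hold=37.0066 ⇒ V=37.7152 exercise | (k=4,j=2): S=117.3700, K−S=12.0700, hold=17.7070 ⇒ V=17.7070 continue | (k=4,j=3): S=150.1853, K−S=0.0000, hold=5.3462 ⇒ V=5.3462 continue | (k=4,j=4): S=192.1754, K−S=0.0000, hold=0.7397 ⇒ V=0.7397 continue  boundary S*=91.7248
step 3: (k=3,j=0): S=81.0871, K−S=48.3529, hold=47.1952 ⇒ V=48.3529 exercise | (k=3,j=1): S=103.7581, K−S=25.6819, hold=27.4313 ⇒ V=27.4313 continue | (k=3,j=2): S=132.7676, K−S=0.0000, hold=11.4267 ⇒ V=11.4267 continue | (k=3,j=3): S=169.8880, K−S=0.0000, hold=3.0221 ⇒ V=3.0221 continue  boundary S*=81.0871
step 2: (k=2,j=0): S=91.7248, K−S=37.7152, hold=37.4832 ⇒ V=37.7152 exercise | (k=2,j=1): S=117.3700, K−S=12.0700, hold=19.2409 ⇒ V=19.2409 continue | (k=2,j=2): S=150.1853, K−S=0.0000, hold=7.1644 ⇒ V=7.1644 continue  boundary S*=91.7248
step 1: (k=1,j=0): S=103.7581, K−S=25.6819, hold=28.1819 ⇒ V=28.1819 continue | (k=1,j=1): S=132.7676, K−S=0.0000, hold=13.0797 ⇒ V=13.0797 continue  boundary S*=-
step 0: (k=0,j=0): S=117.3700, K−S=12.0700, hold=20.4233 ⇒ V=20.4233 continue  boundary S*=-

price = 20.4233
boundary = - - 91.7248 81.0871 91.7248 81.0871 91.7248 103.7581
tree:
20.4233
28.1819 13.0797
37.7152 19.2409 7.1644
48.3529 27.4313 11.4267 3.0221
57.7570 37.7152 17.7070 5.3462 0.7397
66.0704 48.3529 26.4575 9.2826 1.4867 0.0000
73.4196 57.7570 37.7152 15.7173 2.9881 0.0000 0.0000
79.9165 66.0704 48.3529 25.6819 6.0055 0.0000 0.0000 0.0000
85.6600 73.4196 57.7570 37.7152 12.0700 0.0000 0.0000 0.0000 0.0000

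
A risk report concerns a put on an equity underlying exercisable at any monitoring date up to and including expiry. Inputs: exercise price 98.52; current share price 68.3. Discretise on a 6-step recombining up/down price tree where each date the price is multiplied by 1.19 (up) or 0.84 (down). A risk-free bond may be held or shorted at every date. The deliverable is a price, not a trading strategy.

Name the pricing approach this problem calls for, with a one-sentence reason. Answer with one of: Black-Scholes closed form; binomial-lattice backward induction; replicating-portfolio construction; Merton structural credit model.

Key observation: early exercise of the strike-98.52 put must be checked at each of the 6 dates (spot 68.3), which forces a node-by-node comparison of intrinsic and continuation value backward from expiry.

framework: binomial-lattice backward induction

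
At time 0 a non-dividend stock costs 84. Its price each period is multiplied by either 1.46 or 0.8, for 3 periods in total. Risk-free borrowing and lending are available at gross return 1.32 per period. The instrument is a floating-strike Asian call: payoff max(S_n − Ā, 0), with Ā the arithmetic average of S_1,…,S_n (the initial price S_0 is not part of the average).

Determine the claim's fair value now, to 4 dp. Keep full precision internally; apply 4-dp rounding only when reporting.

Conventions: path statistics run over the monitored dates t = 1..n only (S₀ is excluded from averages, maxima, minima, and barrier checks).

With p* = (R−d)/(u−d) = 0.7879, sum probability × payoff across the paths and divide by R^3.
Enumerate all 2^3 = 8 price paths (U = up ×1.46, D = down ×0.8); each path with k up-moves has probability p*^k·(1−p*)^(3−k).
DDD: Ā=54.6560, payoff=0.0000, prob=0.009544
UDD: Ā=99.7472, payoff=0.0000, prob=0.035451
DUD: Ā=81.2672, payoff=0.0000, prob=0.035451
UUD: Ā=148.3126, payoff=0.0000, prob=0.131675
DDU: Ā=66.4832, payoff=12.0064, prob=0.035451
UDU: Ā=121.3318, payoff=21.9117, prob=0.131675
DUU: Ā=102.8518, payoff=40.3917, prob=0.131675
UUU: Ā=187.7046, payoff=73.7148, prob=0.489078
Price = Σ prob·payoff / R^3 = 44.681728 / 2.299968 = 19.4271

price = 19.4271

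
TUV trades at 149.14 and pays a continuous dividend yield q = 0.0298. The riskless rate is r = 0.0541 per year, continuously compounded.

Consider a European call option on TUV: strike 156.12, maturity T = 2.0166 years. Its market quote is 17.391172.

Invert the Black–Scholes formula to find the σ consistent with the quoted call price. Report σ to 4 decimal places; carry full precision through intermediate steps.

sigma = 0.2169

At σ = 0.2169 the Black–Scholes value reproduces the quote:
σ√T = 0.2169·√2.0166 = 0.308013
d₁ = (ln(S/K) + (r−q+σ²/2)T) / (σ√T) = (ln(149.14/156.12) + (0.0541−0.0298+0.2169²/2)·2.0166) / 0.308013 = (-0.045739 + 0.096439) / 0.308013 = 0.164603
d₂ = d₁ − σ√T = 0.164603 − 0.308013 = -0.143410
e^{−rT} = 0.896642
e^{−qT} = 0.941675
N(d₁) = 0.565372,  N(d₂) = 0.442983
V = S·e^{−qT}·N(d₁) − K·e^{−rT}·N(d₂) = 79.401653 − 62.010481 = 17.391172 (matching the quote); vega is positive throughout, so no other σ reproduces this price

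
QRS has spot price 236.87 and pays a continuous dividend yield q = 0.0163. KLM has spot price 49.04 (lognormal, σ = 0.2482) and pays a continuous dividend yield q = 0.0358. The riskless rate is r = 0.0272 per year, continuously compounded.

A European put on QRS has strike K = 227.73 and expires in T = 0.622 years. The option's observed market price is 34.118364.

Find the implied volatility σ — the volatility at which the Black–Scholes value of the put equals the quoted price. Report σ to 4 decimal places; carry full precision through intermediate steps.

At σ = 0.5476 the Black–Scholes value reproduces the quote:
σ√T = 0.5476·√0.622 = 0.431876
d₁ = (ln(S/K) + (r−q+σ²/2)T) / (σ√T) = (ln(236.87/227.73) + (0.0272−0.0163+0.5476²/2)·0.622) / 0.431876 = (0.039351 + 0.100038) / 0.431876 = 0.322752
d₂ = d₁ − σ√T = 0.322752 − 0.431876 = -0.109123
e^{−rT} = 0.983224
e^{−qT} = 0.989913
N(−d₁) = 0.373441,  N(−d₂) = 0.543448
V = K·e^{−rT}·N(−d₂) − S·e^{−qT}·N(−d₁) = 121.683139 − 87.564775 = 34.118364 (matching the quote); vega is positive throughout, so no other σ reproduces this price

sigma = 0.5476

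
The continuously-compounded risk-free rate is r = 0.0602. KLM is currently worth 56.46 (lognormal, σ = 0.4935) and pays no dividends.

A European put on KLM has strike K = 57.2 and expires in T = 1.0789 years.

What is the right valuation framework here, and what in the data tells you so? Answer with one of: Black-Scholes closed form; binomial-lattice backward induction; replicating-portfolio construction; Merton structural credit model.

framework: Black-Scholes closed form

Key observation: the instrument is a plain European put (strike 57.2) on a lognormal asset; the exact continuous-time formula applies directly.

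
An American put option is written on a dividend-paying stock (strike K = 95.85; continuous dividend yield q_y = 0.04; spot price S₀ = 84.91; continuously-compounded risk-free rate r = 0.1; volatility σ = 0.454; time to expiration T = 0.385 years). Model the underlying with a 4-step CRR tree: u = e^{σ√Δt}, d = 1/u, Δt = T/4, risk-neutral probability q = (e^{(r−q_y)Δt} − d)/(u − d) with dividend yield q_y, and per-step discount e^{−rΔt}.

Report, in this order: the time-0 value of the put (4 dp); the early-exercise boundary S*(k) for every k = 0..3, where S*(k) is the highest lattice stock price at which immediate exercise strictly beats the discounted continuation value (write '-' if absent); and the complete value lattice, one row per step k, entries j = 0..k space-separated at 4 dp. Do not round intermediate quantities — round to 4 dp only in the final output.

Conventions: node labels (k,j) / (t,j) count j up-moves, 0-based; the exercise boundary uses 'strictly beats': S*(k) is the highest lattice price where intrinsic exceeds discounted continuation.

Δt=0.09625  u=1.15125  d=0.86862  q=0.48534  discount=0.99042
step 4 (expiry): payoffs max(K−S,0) = 47.5132 31.7854 10.9400 0.0000 0.0000
step 3: (k=3,j=0): S=55.6478, K−S=40.2022, hold=39.4979 ⇒ V=40.2022 exercise | (k=3,j=1): S=73.7545, K−S=22.0955, hold=21.4608 ⇒ V=22.0955 exercise | (k=3,j=2): S=97.7528, K−S=0.0000, hold=5.5765 ⇒ V=5.5765 continue | (k=3,j=3): S=129.5596, K−S=0.0000, hold=0.0000 ⇒ V=0.0000 continue  boundary S*=73.7545
step 2: (k=2,j=0): S=64.0646, K−S=31.7854, hold=31.1134 ⇒ V=31.7854 exercise | (k=2,j=1): S=84.9100, K−S=10.9400, hold=13.9433 ⇒ V=13.9433 continue | (k=2,j=2): S=112.5381, K−S=0.0000, hold=2.8425 ⇒ V=2.8425 continue  boundary S*=64.0646
step 1: (k=1,j=0): S=73.7545, K−S=22.0955, hold=22.9044 ⇒ V=22.9044 continue | (k=1,j=1): S=97.7528, K−S=0.0000, hold=8.4737 ⇒ V=8.4737 continue  boundary S*=-
step 0: (k=0,j=0): S=84.9100, K−S=10.9400, hold=15.7484 ⇒ V=15.7484 continue  boundary S*=-

price = 15.7484
boundary = - - 64.0646 73.7545
tree:
15.7484
22.9044 8.4737
31.7854 13.9433 2.8425
40.2022 22.0955 5.5765 0.0000
47.5132 31.7854 10.9400 0.0000 0.0000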